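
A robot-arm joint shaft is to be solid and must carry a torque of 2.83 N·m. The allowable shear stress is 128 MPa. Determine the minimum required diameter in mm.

4.83 mm

For a solid shaft τ_max = 16T/(πd³), so d = (16T/(π τ_allow))^(1/3) = (16·2.830/(π·1.28×10^8))^(1/3) = 0.004829 m.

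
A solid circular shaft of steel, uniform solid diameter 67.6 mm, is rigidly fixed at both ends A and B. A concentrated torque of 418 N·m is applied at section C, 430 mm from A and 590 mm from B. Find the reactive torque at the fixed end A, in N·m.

242 N·m

With uniform GJ and both ends fixed, compatibility θ_AC = θ_CB gives T_A·a = T_B·b, together with T_A + T_B = T₀.
T_A = T₀·b/(a+b) = 418.0·590/1020 = 241.8 N·m; T_B = 176.2 N·m.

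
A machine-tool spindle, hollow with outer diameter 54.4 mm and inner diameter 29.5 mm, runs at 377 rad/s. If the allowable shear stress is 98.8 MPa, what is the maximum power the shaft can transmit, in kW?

J = π(d_o⁴ − d_i⁴)/32 = π(0.0544⁴ − 0.0295⁴)/32 = 7.854×10^-7 m⁴.
T_max = τ_allow·J/r = 9.88×10^7 × 7.854×10^-7 / 0.0272 = 2853 N·m.
ω = 377 rad/s, so P_max = T_max·ω = 1.076×10^6 W.

1080 kW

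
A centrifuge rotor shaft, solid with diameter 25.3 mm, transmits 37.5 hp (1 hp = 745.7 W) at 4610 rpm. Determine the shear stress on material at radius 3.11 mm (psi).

650 psi

ω = 2π·4610/60 = 482.8 rad/s, so T = P/ω = 37.5×745.7 / 482.8 = 57.92 N·m.
J = πd⁴/32 = π(0.0253)⁴/32 = 4.022×10^-8 m⁴.
Shear stress varies linearly with radius: τ = T·r/J = 57.92 × 0.00311 / 4.022×10^-8 = 4.479×10^6 Pa.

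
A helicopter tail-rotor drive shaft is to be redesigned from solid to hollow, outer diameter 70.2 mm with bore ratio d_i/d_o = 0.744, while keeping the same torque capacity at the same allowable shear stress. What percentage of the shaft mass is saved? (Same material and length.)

43.0 %

Equal τ_max and T ⇒ the solid shaft needs d_s³ = d_o³(1−k⁴), so d_s = 70.2·(1−0.744⁴)^(1/3) = 62.14 mm.
Area ratio A_h/A_s = d_o²(1−k²)/d_s² = (1−k²)/(1−k⁴)^(2/3) = 0.5698.
Mass saving = 1 − 0.5698 = 43.0 %.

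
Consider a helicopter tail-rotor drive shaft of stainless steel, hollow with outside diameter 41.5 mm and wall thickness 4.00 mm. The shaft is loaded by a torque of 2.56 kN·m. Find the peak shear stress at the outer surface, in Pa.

3.17e8 Pa

J = π(d_o⁴ − d_i⁴)/32 = π(0.0415⁴ − 0.0335⁴)/32 = 1.676×10^-7 m⁴.
τ_max = T·r/J = 2560 × 0.0208 / 1.676×10^-7 = 3.170×10^8 Pa.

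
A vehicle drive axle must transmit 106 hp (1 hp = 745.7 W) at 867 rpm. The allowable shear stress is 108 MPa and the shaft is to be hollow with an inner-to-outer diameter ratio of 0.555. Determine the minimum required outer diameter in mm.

ω = 2π·867/60 = 90.79 rad/s, so T = P/ω = 106×745.7 / 90.79 = 870.6 N·m.
For a hollow shaft with d_i/d_o = 0.555: τ_max = 16T/(π d_o³ (1−k⁴)), so d_o = [16T/(π τ_allow (1−k⁴))]^(1/3) = [16·870.6/(π·1.08×10^8·0.9051)]^(1/3) = 0.03566 m.

35.7 mm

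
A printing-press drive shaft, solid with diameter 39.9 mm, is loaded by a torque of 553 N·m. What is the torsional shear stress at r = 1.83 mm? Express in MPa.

J = πd⁴/32 = π(0.0399)⁴/32 = 2.488×10^-7 m⁴.
Shear stress varies linearly with radius: τ = T·r/J = 553.0 × 0.00183 / 2.488×10^-7 = 4.067×10^6 Pa.

4.07 MPa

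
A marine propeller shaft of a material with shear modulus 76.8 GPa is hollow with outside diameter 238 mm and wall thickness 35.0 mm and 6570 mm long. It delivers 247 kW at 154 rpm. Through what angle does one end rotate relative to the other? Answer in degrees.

0.317°

ω = 2π·154/60 = 16.13 rad/s, so T = P/ω = 247×10³ / 16.13 = 15320 N·m.
J = π(d_o⁴ − d_i⁴)/32 = π(0.238⁴ − 0.168⁴)/32 = 2.368×10^-4 m⁴.
θ = T·L/(G·J) = 15320 × 6.57 / (76.8×10⁹ × 2.368×10^-4) = 5.533×10^-3 rad.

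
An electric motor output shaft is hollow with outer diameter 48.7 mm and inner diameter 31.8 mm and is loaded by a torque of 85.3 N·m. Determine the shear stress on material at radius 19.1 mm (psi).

523 psi

J = π(d_o⁴ − d_i⁴)/32 = π(0.0487⁴ − 0.0318⁴)/32 = 4.518×10^-7 m⁴.
Shear stress varies linearly with radius: τ = T·r/J = 85.30 × 0.0191 / 4.518×10^-7 = 3.606×10^6 Pa.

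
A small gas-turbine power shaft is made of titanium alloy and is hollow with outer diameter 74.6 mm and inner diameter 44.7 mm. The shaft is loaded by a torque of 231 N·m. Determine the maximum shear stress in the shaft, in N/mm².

3.25 N/mm²

J = π(d_o⁴ − d_i⁴)/32 = π(0.0746⁴ − 0.0447⁴)/32 = 2.649×10^-6 m⁴.
τ_max = T·r/J = 231.0 × 0.0373 / 2.649×10^-6 = 3.253×10^6 Pa.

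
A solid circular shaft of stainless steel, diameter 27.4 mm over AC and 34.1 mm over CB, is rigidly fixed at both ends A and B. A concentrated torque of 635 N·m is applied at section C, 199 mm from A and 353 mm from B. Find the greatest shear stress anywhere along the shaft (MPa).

66.8 MPa

Compatibility: T_A·a/J_AC = T_B·b/J_CB with T_A + T_B = T₀.
J_AC = 5.53×10^-8 m⁴, J_CB = 1.33×10^-7 m⁴, so T_A = T₀·(J_AC/a)/((J_AC/a)+(J_CB/b)) = 269.9 N·m, T_B = 365.1 N·m.
τ in each portion: τ_AC = 6.68×10^7 Pa, τ_CB = 4.69×10^7 Pa; maximum is in AC.
τ_max = T_AC·r/J = 269.9·0.0137/5.53×10^-8 = 6.683×10^7 Pa.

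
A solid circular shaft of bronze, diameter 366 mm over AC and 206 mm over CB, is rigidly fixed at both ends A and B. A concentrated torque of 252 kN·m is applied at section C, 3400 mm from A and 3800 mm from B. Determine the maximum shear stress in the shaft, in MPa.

Compatibility: T_A·a/J_AC = T_B·b/J_CB with T_A + T_B = T₀.
J_AC = 1.76×10^-3 m⁴, J_CB = 1.77×10^-4 m⁴, so T_A = T₀·(J_AC/a)/((J_AC/a)+(J_CB/b)) = 231200 N·m, T_B = 20760 N·m.
τ in each portion: τ_AC = 2.40×10^7 Pa, τ_CB = 1.21×10^7 Pa; maximum is in AC.
τ_max = T_AC·r/J = 231200·0.183/1.76×10^-3 = 2.402×10^7 Pa.

24.0 MPa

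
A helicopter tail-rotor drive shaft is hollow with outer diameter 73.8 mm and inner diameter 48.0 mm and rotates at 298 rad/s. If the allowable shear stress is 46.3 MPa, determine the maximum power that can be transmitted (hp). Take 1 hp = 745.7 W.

J = π(d_o⁴ − d_i⁴)/32 = π(0.0738⁴ − 0.0480⁴)/32 = 2.391×10^-6 m⁴.
T_max = τ_allow·J/r = 4.63×10^7 × 2.391×10^-6 / 0.0369 = 3000 N·m.
ω = 298 rad/s, so P_max = T_max·ω = 8.941×10^5 W.

1200 hp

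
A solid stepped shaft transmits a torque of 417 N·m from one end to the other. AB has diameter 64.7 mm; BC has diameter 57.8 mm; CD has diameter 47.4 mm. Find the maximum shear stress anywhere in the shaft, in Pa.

Under the same torque, τ_max = 16T/(πd³) is largest where d is smallest — segment CD (d = 47.4 mm).
τ_max = 16·417.0/(π·(0.0474)³) = 1.994×10^7 Pa.

1.99e7 Pa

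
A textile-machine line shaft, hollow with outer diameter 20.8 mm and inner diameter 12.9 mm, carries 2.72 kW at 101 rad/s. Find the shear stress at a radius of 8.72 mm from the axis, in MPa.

15.0 MPa

ω = 101 rad/s, so T = P/ω = 2.72×10³ / 101.0 = 26.93 N·m.
J = π(d_o⁴ − d_i⁴)/32 = π(0.0208⁴ − 0.0129⁴)/32 = 1.566×10^-8 m⁴.
Shear stress varies linearly with radius: τ = T·r/J = 26.93 × 0.00872 / 1.566×10^-8 = 1.500×10^7 Pa.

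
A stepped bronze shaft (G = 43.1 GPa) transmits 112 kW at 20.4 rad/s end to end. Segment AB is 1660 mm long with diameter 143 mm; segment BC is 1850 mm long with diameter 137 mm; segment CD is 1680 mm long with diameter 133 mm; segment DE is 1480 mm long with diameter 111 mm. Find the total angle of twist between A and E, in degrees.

ω = 20.4 rad/s, so T = P/ω = 112×10³ / 20.40 = 5490 N·m.
J_AB = π(0.143)⁴/32 = 4.11×10^-5 m⁴; J_BC = π(0.137)⁴/32 = 3.46×10^-5 m⁴; J_CD = π(0.133)⁴/32 = 3.07×10^-5 m⁴; J_DE = π(0.111)⁴/32 = 1.49×10^-5 m⁴.
θ = (T/G)·Σ L_i/J_i = (5490/43.1×10⁹)·(1.66/4.11×10^-5 + 1.85/3.46×10^-5 + 1.68/3.07×10^-5 + 1.48/1.49×10^-5) = 0.03158 rad.

1.81°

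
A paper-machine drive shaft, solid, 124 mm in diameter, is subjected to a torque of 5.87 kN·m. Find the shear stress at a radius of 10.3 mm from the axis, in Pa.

2.60e6 Pa

J = πd⁴/32 = π(0.124)⁴/32 = 2.321×10^-5 m⁴.
Shear stress varies linearly with radius: τ = T·r/J = 5870 × 0.0103 / 2.321×10^-5 = 2.605×10^6 Pa.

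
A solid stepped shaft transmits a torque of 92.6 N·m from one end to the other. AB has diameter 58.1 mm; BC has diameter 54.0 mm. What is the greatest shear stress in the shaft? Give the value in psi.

434 psi

Under the same torque, τ_max = 16T/(πd³) is largest where d is smallest — segment BC (d = 54.0 mm).
τ_max = 16·92.60/(π·(0.0540)³) = 2.995×10^6 Pa.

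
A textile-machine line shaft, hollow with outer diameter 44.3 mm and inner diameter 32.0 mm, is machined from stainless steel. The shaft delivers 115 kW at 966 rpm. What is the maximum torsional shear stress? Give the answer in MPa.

ω = 2π·966/60 = 101.2 rad/s, so T = P/ω = 115×10³ / 101.2 = 1137 N·m.
J = π(d_o⁴ − d_i⁴)/32 = π(0.0443⁴ − 0.0320⁴)/32 = 2.752×10^-7 m⁴.
τ_max = T·r/J = 1137 × 0.0221 / 2.752×10^-7 = 9.151×10^7 Pa.

91.5 MPa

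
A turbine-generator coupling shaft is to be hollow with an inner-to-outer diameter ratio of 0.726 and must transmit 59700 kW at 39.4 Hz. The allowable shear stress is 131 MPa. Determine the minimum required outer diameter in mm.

235 mm

ω = 2π·39.4 = 247.6 rad/s, so T = P/ω = 59700×10³ / 247.6 = 241200 N·m.
For a hollow shaft with d_i/d_o = 0.726: τ_max = 16T/(π d_o³ (1−k⁴)), so d_o = [16T/(π τ_allow (1−k⁴))]^(1/3) = [16·241200/(π·1.31×10^8·0.7222)]^(1/3) = 0.2350 m.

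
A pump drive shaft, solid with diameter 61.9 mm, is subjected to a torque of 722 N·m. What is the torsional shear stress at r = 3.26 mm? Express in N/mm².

J = πd⁴/32 = π(0.0619)⁴/32 = 1.441×10^-6 m⁴.
Shear stress varies linearly with radius: τ = T·r/J = 722.0 × 0.00326 / 1.441×10^-6 = 1.633×10^6 Pa.

1.63 N/mm²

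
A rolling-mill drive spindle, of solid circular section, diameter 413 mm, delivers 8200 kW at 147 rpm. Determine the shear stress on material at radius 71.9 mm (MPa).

13.4 MPa

ω = 2π·147/60 = 15.39 rad/s, so T = P/ω = 8200×10³ / 15.39 = 532700 N·m.
J = πd⁴/32 = π(0.413)⁴/32 = 2.856×10^-3 m⁴.
Shear stress varies linearly with radius: τ = T·r/J = 532700 × 0.0719 / 2.856×10^-3 = 1.341×10^7 Pa.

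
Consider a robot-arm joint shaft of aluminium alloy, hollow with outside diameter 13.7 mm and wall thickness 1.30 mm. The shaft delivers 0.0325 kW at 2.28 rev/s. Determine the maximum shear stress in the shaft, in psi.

1150 psi

ω = 2π·2.28 = 14.33 rad/s, so T = P/ω = 0.0325×10³ / 14.33 = 2.269 N·m.
J = π(d_o⁴ − d_i⁴)/32 = π(0.0137⁴ − 0.0111⁴)/32 = 1.968×10^-9 m⁴.
τ_max = T·r/J = 2.269 × 0.00685 / 1.968×10^-9 = 7.896×10^6 Pa.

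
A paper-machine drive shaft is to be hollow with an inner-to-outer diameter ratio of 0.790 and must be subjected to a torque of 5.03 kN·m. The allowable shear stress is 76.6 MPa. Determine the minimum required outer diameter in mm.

For a hollow shaft with d_i/d_o = 0.790: τ_max = 16T/(π d_o³ (1−k⁴)), so d_o = [16T/(π τ_allow (1−k⁴))]^(1/3) = [16·5030/(π·7.66×10^7·0.6105)]^(1/3) = 0.08182 m.

81.8 mm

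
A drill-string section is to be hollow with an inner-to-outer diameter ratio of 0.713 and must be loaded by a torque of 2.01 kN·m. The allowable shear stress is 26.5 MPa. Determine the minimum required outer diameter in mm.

For a hollow shaft with d_i/d_o = 0.713: τ_max = 16T/(π d_o³ (1−k⁴)), so d_o = [16T/(π τ_allow (1−k⁴))]^(1/3) = [16·2010/(π·2.65×10^7·0.7416)]^(1/3) = 0.08046 m.

80.5 mm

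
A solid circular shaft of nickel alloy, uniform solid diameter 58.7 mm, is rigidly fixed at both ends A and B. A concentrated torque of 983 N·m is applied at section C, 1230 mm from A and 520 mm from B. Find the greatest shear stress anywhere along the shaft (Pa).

1.74e7 Pa

With uniform GJ and both ends fixed, compatibility θ_AC = θ_CB gives T_A·a = T_B·b, together with T_A + T_B = T₀.
T_A = T₀·b/(a+b) = 983.0·520/1750 = 292.1 N·m; T_B = 690.9 N·m.
τ in each portion: τ_AC = 7.35×10^6 Pa, τ_CB = 1.74×10^7 Pa; maximum is in CB.
τ_max = T_CB·r/J = 690.9·0.0294/1.17×10^-6 = 1.740×10^7 Pa.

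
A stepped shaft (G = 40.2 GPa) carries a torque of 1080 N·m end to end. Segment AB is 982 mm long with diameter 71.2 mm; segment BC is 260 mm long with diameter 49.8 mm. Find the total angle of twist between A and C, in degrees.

J_AB = π(0.0712)⁴/32 = 2.52×10^-6 m⁴; J_BC = π(0.0498)⁴/32 = 6.04×10^-7 m⁴.
θ = (T/G)·Σ L_i/J_i = (1080/40.2×10⁹)·(0.982/2.52×10^-6 + 0.260/6.04×10^-7) = 0.02202 rad.

1.26°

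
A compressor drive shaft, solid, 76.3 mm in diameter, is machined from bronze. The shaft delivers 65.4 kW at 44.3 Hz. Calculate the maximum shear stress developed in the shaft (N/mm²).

ω = 2π·44.3 = 278.3 rad/s, so T = P/ω = 65.4×10³ / 278.3 = 235.0 N·m.
J = πd⁴/32 = π(0.0763)⁴/32 = 3.327×10^-6 m⁴.
τ_max = T·r/J = 235.0 × 0.0381 / 3.327×10^-6 = 2.694×10^6 Pa.

2.69 N/mm²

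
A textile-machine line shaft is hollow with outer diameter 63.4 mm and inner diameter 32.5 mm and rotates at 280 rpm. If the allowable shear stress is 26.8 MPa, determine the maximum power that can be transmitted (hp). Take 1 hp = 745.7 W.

49.1 hp

J = π(d_o⁴ − d_i⁴)/32 = π(0.0634⁴ − 0.0325⁴)/32 = 1.477×10^-6 m⁴.
T_max = τ_allow·J/r = 2.68×10^7 × 1.477×10^-6 / 0.0317 = 1248 N·m.
ω = 2π·280/60 = 29.32 rad/s, so P_max = T_max·ω = 3.661×10^4 W.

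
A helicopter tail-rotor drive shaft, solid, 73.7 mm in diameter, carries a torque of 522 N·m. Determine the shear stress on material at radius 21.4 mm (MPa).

J = πd⁴/32 = π(0.0737)⁴/32 = 2.896×10^-6 m⁴.
Shear stress varies linearly with radius: τ = T·r/J = 522.0 × 0.0214 / 2.896×10^-6 = 3.857×10^6 Pa.

3.86 MPa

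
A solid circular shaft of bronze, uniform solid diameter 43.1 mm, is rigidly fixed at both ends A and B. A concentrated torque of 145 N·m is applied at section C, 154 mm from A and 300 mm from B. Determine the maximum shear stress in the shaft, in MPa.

6.09 MPa

With uniform GJ and both ends fixed, compatibility θ_AC = θ_CB gives T_A·a = T_B·b, together with T_A + T_B = T₀.
T_A = T₀·b/(a+b) = 145.0·300/454.0 = 95.81 N·m; T_B = 49.19 N·m.
τ in each portion: τ_AC = 6.09×10^6 Pa, τ_CB = 3.13×10^6 Pa; maximum is in AC.
τ_max = T_AC·r/J = 95.81·0.0215/3.39×10^-7 = 6.095×10^6 Pa.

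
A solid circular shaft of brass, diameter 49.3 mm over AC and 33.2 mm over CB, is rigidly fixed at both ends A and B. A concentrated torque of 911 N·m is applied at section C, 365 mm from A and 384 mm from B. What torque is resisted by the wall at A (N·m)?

762 N·m

Compatibility: T_A·a/J_AC = T_B·b/J_CB with T_A + T_B = T₀.
J_AC = 5.80×10^-7 m⁴, J_CB = 1.19×10^-7 m⁴, so T_A = T₀·(J_AC/a)/((J_AC/a)+(J_CB/b)) = 762.0 N·m, T_B = 149.0 N·m.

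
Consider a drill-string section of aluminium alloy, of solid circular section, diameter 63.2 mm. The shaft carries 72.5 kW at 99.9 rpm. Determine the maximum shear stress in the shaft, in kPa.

ω = 2π·99.9/60 = 10.46 rad/s, so T = P/ω = 72.5×10³ / 10.46 = 6930 N·m.
J = πd⁴/32 = π(0.0632)⁴/32 = 1.566×10^-6 m⁴.
τ_max = T·r/J = 6930 × 0.0316 / 1.566×10^-6 = 1.398×10^8 Pa.

140000 kPa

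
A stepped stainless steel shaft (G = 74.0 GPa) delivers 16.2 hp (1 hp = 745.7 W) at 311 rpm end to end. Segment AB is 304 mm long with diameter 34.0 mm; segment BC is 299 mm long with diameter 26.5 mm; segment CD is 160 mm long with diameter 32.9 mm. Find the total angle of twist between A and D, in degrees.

ω = 2π·311/60 = 32.57 rad/s, so T = P/ω = 16.2×745.7 / 32.57 = 370.9 N·m.
J_AB = π(0.0340)⁴/32 = 1.31×10^-7 m⁴; J_BC = π(0.0265)⁴/32 = 4.84×10^-8 m⁴; J_CD = π(0.0329)⁴/32 = 1.15×10^-7 m⁴.
θ = (T/G)·Σ L_i/J_i = (370.9/74.0×10⁹)·(0.304/1.31×10^-7 + 0.299/4.84×10^-8 + 0.160/1.15×10^-7) = 0.04954 rad.

2.84°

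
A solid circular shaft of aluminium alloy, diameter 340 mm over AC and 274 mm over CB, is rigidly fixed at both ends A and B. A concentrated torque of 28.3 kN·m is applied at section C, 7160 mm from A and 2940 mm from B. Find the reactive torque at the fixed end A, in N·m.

Compatibility: T_A·a/J_AC = T_B·b/J_CB with T_A + T_B = T₀.
J_AC = 1.31×10^-3 m⁴, J_CB = 5.53×10^-4 m⁴, so T_A = T₀·(J_AC/a)/((J_AC/a)+(J_CB/b)) = 13960 N·m, T_B = 14340 N·m.

14000 N·m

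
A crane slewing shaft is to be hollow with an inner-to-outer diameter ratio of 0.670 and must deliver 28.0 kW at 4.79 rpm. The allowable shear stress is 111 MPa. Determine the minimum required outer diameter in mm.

147 mm

ω = 2π·4.79/60 = 0.5016 rad/s, so T = P/ω = 28.0×10³ / 0.5016 = 55820 N·m.
For a hollow shaft with d_i/d_o = 0.670: τ_max = 16T/(π d_o³ (1−k⁴)), so d_o = [16T/(π τ_allow (1−k⁴))]^(1/3) = [16·55820/(π·1.11×10^8·0.7985)]^(1/3) = 0.1475 m.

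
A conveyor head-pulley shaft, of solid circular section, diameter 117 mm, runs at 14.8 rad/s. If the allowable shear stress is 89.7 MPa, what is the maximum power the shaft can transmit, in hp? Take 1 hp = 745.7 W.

J = πd⁴/32 = π(0.117)⁴/32 = 1.840×10^-5 m⁴.
T_max = τ_allow·J/r = 8.97×10^7 × 1.840×10^-5 / 0.0585 = 28210 N·m.
ω = 14.8 rad/s, so P_max = T_max·ω = 4.175×10^5 W.

560 hp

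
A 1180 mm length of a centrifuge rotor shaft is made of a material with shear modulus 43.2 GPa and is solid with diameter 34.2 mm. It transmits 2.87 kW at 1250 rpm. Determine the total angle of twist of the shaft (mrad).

ω = 2π·1250/60 = 130.9 rad/s, so T = P/ω = 2.87×10³ / 130.9 = 21.93 N·m.
J = πd⁴/32 = π(0.0342)⁴/32 = 1.343×10^-7 m⁴.
θ = T·L/(G·J) = 21.93 × 1.18 / (43.2×10⁹ × 1.343×10^-7) = 4.459×10^-3 rad.

4.46 mrad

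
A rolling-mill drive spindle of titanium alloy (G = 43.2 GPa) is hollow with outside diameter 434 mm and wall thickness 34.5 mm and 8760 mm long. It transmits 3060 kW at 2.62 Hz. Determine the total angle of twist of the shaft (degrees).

ω = 2π·2.62 = 16.46 rad/s, so T = P/ω = 3060×10³ / 16.46 = 185900 N·m.
J = π(d_o⁴ − d_i⁴)/32 = π(0.434⁴ − 0.365⁴)/32 = 1.741×10^-3 m⁴.
θ = T·L/(G·J) = 185900 × 8.76 / (43.2×10⁹ × 1.741×10^-3) = 0.02166 rad.

1.24°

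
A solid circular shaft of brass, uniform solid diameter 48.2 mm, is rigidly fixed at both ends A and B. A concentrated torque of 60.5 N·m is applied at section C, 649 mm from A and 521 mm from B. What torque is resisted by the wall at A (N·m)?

With uniform GJ and both ends fixed, compatibility θ_AC = θ_CB gives T_A·a = T_B·b, together with T_A + T_B = T₀.
T_A = T₀·b/(a+b) = 60.50·521/1170 = 26.94 N·m; T_B = 33.56 N·m.

26.9 N·m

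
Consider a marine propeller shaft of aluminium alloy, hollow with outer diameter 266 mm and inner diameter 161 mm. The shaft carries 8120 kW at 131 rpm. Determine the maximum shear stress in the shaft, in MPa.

185 MPa

ω = 2π·131/60 = 13.72 rad/s, so T = P/ω = 8120×10³ / 13.72 = 591900 N·m.
J = π(d_o⁴ − d_i⁴)/32 = π(0.266⁴ − 0.161⁴)/32 = 4.255×10^-4 m⁴.
τ_max = T·r/J = 591900 × 0.133 / 4.255×10^-4 = 1.850×10^8 Pa.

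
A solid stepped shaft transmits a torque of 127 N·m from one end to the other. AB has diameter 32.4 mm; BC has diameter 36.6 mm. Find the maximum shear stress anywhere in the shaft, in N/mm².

Under the same torque, τ_max = 16T/(πd³) is largest where d is smallest — segment AB (d = 32.4 mm).
τ_max = 16·127.0/(π·(0.0324)³) = 1.902×10^7 Pa.

19.0 N/mm²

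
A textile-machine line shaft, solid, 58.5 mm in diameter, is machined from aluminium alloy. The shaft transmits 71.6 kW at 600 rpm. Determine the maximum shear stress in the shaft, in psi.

ω = 2π·600/60 = 62.83 rad/s, so T = P/ω = 71.6×10³ / 62.83 = 1140 N·m.
J = πd⁴/32 = π(0.0585)⁴/32 = 1.150×10^-6 m⁴.
τ_max = T·r/J = 1140 × 0.0293 / 1.150×10^-6 = 2.899×10^7 Pa.

4200 psi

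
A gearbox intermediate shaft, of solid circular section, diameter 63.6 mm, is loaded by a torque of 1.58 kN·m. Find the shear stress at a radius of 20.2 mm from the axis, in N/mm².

J = πd⁴/32 = π(0.0636)⁴/32 = 1.606×10^-6 m⁴.
Shear stress varies linearly with radius: τ = T·r/J = 1580 × 0.0202 / 1.606×10^-6 = 1.987×10^7 Pa.

19.9 N/mm²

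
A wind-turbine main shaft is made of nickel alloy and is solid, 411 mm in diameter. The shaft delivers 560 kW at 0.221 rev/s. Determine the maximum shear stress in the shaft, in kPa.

ω = 2π·0.221 = 1.389 rad/s, so T = P/ω = 560×10³ / 1.389 = 403300 N·m.
J = πd⁴/32 = π(0.411)⁴/32 = 2.801×10^-3 m⁴.
τ_max = T·r/J = 403300 × 0.205 / 2.801×10^-3 = 2.958×10^7 Pa.

29600 kPa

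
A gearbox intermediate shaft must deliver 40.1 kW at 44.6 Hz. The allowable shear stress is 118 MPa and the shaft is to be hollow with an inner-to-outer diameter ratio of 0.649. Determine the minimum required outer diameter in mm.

ω = 2π·44.6 = 280.2 rad/s, so T = P/ω = 40.1×10³ / 280.2 = 143.1 N·m.
For a hollow shaft with d_i/d_o = 0.649: τ_max = 16T/(π d_o³ (1−k⁴)), so d_o = [16T/(π τ_allow (1−k⁴))]^(1/3) = [16·143.1/(π·1.18×10^8·0.8226)]^(1/3) = 0.01958 m.

19.6 mm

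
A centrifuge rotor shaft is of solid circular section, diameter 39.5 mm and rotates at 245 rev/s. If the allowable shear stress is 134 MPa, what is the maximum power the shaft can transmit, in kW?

J = πd⁴/32 = π(0.0395)⁴/32 = 2.390×10^-7 m⁴.
T_max = τ_allow·J/r = 1.34×10^8 × 2.390×10^-7 / 0.0198 = 1622 N·m.
ω = 2π·245 = 1539 rad/s, so P_max = T_max·ω = 2.496×10^6 W.

2500 kW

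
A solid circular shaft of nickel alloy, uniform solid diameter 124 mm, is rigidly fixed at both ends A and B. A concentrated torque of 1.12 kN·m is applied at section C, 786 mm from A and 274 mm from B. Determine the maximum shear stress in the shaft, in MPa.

2.22 MPa

With uniform GJ and both ends fixed, compatibility θ_AC = θ_CB gives T_A·a = T_B·b, together with T_A + T_B = T₀.
T_A = T₀·b/(a+b) = 1120·274/1060 = 289.5 N·m; T_B = 830.5 N·m.
τ in each portion: τ_AC = 7.73×10^5 Pa, τ_CB = 2.22×10^6 Pa; maximum is in CB.
τ_max = T_CB·r/J = 830.5·0.0620/2.32×10^-5 = 2.218×10^6 Pa.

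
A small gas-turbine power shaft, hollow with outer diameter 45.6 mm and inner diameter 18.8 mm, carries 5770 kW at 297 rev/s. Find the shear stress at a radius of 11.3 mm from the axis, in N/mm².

84.8 N/mm²

ω = 2π·297 = 1866 rad/s, so T = P/ω = 5770×10³ / 1866 = 3092 N·m.
J = π(d_o⁴ − d_i⁴)/32 = π(0.0456⁴ − 0.0188⁴)/32 = 4.122×10^-7 m⁴.
Shear stress varies linearly with radius: τ = T·r/J = 3092 × 0.0113 / 4.122×10^-7 = 8.476×10^7 Pa.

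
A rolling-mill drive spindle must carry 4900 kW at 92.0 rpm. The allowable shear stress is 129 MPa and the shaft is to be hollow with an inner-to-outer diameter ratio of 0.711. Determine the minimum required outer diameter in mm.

300 mm

ω = 2π·92.0/60 = 9.634 rad/s, so T = P/ω = 4900×10³ / 9.634 = 508600 N·m.
For a hollow shaft with d_i/d_o = 0.711: τ_max = 16T/(π d_o³ (1−k⁴)), so d_o = [16T/(π τ_allow (1−k⁴))]^(1/3) = [16·508600/(π·1.29×10^8·0.7444)]^(1/3) = 0.2999 m.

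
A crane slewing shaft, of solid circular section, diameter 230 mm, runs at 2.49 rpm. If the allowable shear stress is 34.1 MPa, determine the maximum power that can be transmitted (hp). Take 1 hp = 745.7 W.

J = πd⁴/32 = π(0.230)⁴/32 = 2.747×10^-4 m⁴.
T_max = τ_allow·J/r = 3.41×10^7 × 2.747×10^-4 / 0.115 = 81460 N·m.
ω = 2π·2.49/60 = 0.2608 rad/s, so P_max = T_max·ω = 2.124×10^4 W.

28.5 hp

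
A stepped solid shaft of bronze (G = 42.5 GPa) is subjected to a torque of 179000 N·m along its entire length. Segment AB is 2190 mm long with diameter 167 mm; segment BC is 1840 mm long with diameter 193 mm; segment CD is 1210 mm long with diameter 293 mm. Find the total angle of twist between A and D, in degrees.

J_AB = π(0.167)⁴/32 = 7.64×10^-5 m⁴; J_BC = π(0.193)⁴/32 = 1.36×10^-4 m⁴; J_CD = π(0.293)⁴/32 = 7.24×10^-4 m⁴.
θ = (T/G)·Σ L_i/J_i = (179000/42.5×10⁹)·(2.19/7.64×10^-5 + 1.84/1.36×10^-4 + 1.21/7.24×10^-4) = 0.1847 rad.

10.6°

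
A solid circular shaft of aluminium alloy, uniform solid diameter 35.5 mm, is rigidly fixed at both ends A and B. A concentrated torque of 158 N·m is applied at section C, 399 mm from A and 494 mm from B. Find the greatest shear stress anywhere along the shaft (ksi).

1.44 ksi

With uniform GJ and both ends fixed, compatibility θ_AC = θ_CB gives T_A·a = T_B·b, together with T_A + T_B = T₀.
T_A = T₀·b/(a+b) = 158.0·494/893.0 = 87.40 N·m; T_B = 70.60 N·m.
τ in each portion: τ_AC = 9.95×10^6 Pa, τ_CB = 8.04×10^6 Pa; maximum is in AC.
τ_max = T_AC·r/J = 87.40·0.0177/1.56×10^-7 = 9.950×10^6 Pa.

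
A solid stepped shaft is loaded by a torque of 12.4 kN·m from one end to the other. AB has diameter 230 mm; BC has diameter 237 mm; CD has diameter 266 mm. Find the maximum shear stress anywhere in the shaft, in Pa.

5.19e6 Pa

Under the same torque, τ_max = 16T/(πd³) is largest where d is smallest — segment AB (d = 230 mm).
τ_max = 16·12400/(π·(0.230)³) = 5.190×10^6 Pa.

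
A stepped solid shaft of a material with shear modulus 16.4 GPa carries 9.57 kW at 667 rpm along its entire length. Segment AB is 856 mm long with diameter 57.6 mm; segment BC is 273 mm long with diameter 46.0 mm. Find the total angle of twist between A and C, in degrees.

ω = 2π·667/60 = 69.85 rad/s, so T = P/ω = 9.57×10³ / 69.85 = 137.0 N·m.
J_AB = π(0.0576)⁴/32 = 1.08×10^-6 m⁴; J_BC = π(0.0460)⁴/32 = 4.40×10^-7 m⁴.
θ = (T/G)·Σ L_i/J_i = (137.0/16.4×10⁹)·(0.856/1.08×10^-6 + 0.273/4.40×10^-7) = 0.01181 rad.

0.676°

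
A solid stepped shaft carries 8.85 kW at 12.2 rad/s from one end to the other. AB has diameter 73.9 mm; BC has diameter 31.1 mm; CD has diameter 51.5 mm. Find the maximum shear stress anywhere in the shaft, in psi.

ω = 12.2 rad/s, so T = P/ω = 8.85×10³ / 12.20 = 725.4 N·m.
Under the same torque, τ_max = 16T/(πd³) is largest where d is smallest — segment BC (d = 31.1 mm).
τ_max = 16·725.4/(π·(0.0311)³) = 1.228×10^8 Pa.

17800 psi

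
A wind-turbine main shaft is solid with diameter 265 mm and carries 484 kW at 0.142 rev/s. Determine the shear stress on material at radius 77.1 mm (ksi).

ω = 2π·0.142 = 0.8922 rad/s, so T = P/ω = 484×10³ / 0.8922 = 542500 N·m.
J = πd⁴/32 = π(0.265)⁴/32 = 4.842×10^-4 m⁴.
Shear stress varies linearly with radius: τ = T·r/J = 542500 × 0.0771 / 4.842×10^-4 = 8.639×10^7 Pa.

12.5 ksi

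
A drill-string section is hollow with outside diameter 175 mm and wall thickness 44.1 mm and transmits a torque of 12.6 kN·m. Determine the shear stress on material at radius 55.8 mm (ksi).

1.18 ksi

J = π(d_o⁴ − d_i⁴)/32 = π(0.175⁴ − 0.0868⁴)/32 = 8.650×10^-5 m⁴.
Shear stress varies linearly with radius: τ = T·r/J = 12600 × 0.0558 / 8.650×10^-5 = 8.128×10^6 Pa.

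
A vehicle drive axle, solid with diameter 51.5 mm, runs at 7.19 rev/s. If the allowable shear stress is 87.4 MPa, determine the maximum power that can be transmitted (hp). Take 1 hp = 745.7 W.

J = πd⁴/32 = π(0.0515)⁴/32 = 6.906×10^-7 m⁴.
T_max = τ_allow·J/r = 8.74×10^7 × 6.906×10^-7 / 0.0257 = 2344 N·m.
ω = 2π·7.19 = 45.18 rad/s, so P_max = T_max·ω = 1.059×10^5 W.

142 hp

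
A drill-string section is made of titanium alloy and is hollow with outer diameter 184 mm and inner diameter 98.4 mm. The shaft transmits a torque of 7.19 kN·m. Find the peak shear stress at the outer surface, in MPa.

6.40 MPa

J = π(d_o⁴ − d_i⁴)/32 = π(0.184⁴ − 0.0984⁴)/32 = 1.033×10^-4 m⁴.
τ_max = T·r/J = 7190 × 0.0920 / 1.033×10^-4 = 6.402×10^6 Pa.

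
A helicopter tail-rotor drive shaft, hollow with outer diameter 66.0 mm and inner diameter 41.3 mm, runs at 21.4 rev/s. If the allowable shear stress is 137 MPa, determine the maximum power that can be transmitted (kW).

J = π(d_o⁴ − d_i⁴)/32 = π(0.0660⁴ − 0.0413⁴)/32 = 1.577×10^-6 m⁴.
T_max = τ_allow·J/r = 1.37×10^8 × 1.577×10^-6 / 0.0330 = 6548 N·m.
ω = 2π·21.4 = 134.5 rad/s, so P_max = T_max·ω = 8.804×10^5 W.

880 kW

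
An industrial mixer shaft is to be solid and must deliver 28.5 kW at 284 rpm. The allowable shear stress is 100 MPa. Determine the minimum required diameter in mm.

ω = 2π·284/60 = 29.74 rad/s, so T = P/ω = 28.5×10³ / 29.74 = 958.3 N·m.
For a solid shaft τ_max = 16T/(πd³), so d = (16T/(π τ_allow))^(1/3) = (16·958.3/(π·1.00×10^8))^(1/3) = 0.03654 m.

36.5 mm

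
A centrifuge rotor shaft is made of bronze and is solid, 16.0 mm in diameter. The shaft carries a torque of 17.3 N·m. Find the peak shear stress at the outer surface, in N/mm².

J = πd⁴/32 = π(0.0160)⁴/32 = 6.434×10^-9 m⁴.
τ_max = T·r/J = 17.30 × 0.00800 / 6.434×10^-9 = 2.151×10^7 Pa.

21.5 N/mm²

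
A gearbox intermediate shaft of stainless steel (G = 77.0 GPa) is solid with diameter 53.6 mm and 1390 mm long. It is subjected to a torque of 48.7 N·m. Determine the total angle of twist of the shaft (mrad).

J = πd⁴/32 = π(0.0536)⁴/32 = 8.103×10^-7 m⁴.
θ = T·L/(G·J) = 48.70 × 1.39 / (77.0×10⁹ × 8.103×10^-7) = 1.085×10^-3 rad.

1.08 mrad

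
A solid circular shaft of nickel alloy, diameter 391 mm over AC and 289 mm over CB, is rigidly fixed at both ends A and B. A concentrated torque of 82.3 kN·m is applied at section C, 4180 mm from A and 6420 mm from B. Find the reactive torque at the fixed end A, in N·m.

68900 N·m

Compatibility: T_A·a/J_AC = T_B·b/J_CB with T_A + T_B = T₀.
J_AC = 2.29×10^-3 m⁴, J_CB = 6.85×10^-4 m⁴, so T_A = T₀·(J_AC/a)/((J_AC/a)+(J_CB/b)) = 68910 N·m, T_B = 13390 N·m.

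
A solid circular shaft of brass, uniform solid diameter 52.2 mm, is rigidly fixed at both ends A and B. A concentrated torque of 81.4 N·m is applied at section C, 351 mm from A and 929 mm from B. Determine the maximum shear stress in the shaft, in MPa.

2.12 MPa

With uniform GJ and both ends fixed, compatibility θ_AC = θ_CB gives T_A·a = T_B·b, together with T_A + T_B = T₀.
T_A = T₀·b/(a+b) = 81.40·929/1280 = 59.08 N·m; T_B = 22.32 N·m.
τ in each portion: τ_AC = 2.12×10^6 Pa, τ_CB = 7.99×10^5 Pa; maximum is in AC.
τ_max = T_AC·r/J = 59.08·0.0261/7.29×10^-7 = 2.115×10^6 Pa.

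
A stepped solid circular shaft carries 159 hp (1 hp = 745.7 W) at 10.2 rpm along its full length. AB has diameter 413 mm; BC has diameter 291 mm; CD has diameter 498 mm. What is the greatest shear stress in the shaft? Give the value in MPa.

ω = 2π·10.2/60 = 1.068 rad/s, so T = P/ω = 159×745.7 / 1.068 = 111000 N·m.
Under the same torque, τ_max = 16T/(πd³) is largest where d is smallest — segment BC (d = 291 mm).
τ_max = 16·111000/(π·(0.291)³) = 2.294×10^7 Pa.

22.9 MPa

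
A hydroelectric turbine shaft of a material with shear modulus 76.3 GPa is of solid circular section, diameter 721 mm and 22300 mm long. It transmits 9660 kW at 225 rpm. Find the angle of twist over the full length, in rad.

ω = 2π·225/60 = 23.56 rad/s, so T = P/ω = 9660×10³ / 23.56 = 410000 N·m.
J = πd⁴/32 = π(0.721)⁴/32 = 0.02653 m⁴.
θ = T·L/(G·J) = 410000 × 22.3 / (76.3×10⁹ × 0.02653) = 4.517×10^-3 rad.

0.00452 rad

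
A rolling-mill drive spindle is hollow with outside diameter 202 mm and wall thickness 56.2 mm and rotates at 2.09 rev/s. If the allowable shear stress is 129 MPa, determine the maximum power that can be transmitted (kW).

J = π(d_o⁴ − d_i⁴)/32 = π(0.202⁴ − 0.0896⁴)/32 = 1.571×10^-4 m⁴.
T_max = τ_allow·J/r = 1.29×10^8 × 1.571×10^-4 / 0.101 = 200700 N·m.
ω = 2π·2.09 = 13.13 rad/s, so P_max = T_max·ω = 2.635×10^6 W.

2640 kW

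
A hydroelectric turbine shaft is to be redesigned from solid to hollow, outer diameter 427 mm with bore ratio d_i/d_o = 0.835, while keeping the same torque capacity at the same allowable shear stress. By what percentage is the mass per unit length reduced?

Equal τ_max and T ⇒ the solid shaft needs d_s³ = d_o³(1−k⁴), so d_s = 427·(1−0.835⁴)^(1/3) = 342.0 mm.
Area ratio A_h/A_s = d_o²(1−k²)/d_s² = (1−k²)/(1−k⁴)^(2/3) = 0.4719.
Mass saving = 1 − 0.4719 = 52.8 %.

52.8 %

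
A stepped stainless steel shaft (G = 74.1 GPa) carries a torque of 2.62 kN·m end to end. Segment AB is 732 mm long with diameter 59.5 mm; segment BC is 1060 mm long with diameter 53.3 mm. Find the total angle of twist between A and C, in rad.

J_AB = π(0.0595)⁴/32 = 1.23×10^-6 m⁴; J_BC = π(0.0533)⁴/32 = 7.92×10^-7 m⁴.
θ = (T/G)·Σ L_i/J_i = (2620/74.1×10⁹)·(0.732/1.23×10^-6 + 1.06/7.92×10^-7) = 0.06834 rad.

0.0683 rad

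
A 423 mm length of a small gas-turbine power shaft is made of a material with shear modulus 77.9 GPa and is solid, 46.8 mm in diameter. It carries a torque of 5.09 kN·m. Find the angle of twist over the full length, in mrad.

J = πd⁴/32 = π(0.0468)⁴/32 = 4.710×10^-7 m⁴.
θ = T·L/(G·J) = 5090 × 0.423 / (77.9×10⁹ × 4.710×10^-7) = 0.05869 rad.

58.7 mrad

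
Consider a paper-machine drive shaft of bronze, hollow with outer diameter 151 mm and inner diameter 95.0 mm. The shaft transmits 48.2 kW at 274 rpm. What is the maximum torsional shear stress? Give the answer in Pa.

ω = 2π·274/60 = 28.69 rad/s, so T = P/ω = 48.2×10³ / 28.69 = 1680 N·m.
J = π(d_o⁴ − d_i⁴)/32 = π(0.151⁴ − 0.0950⁴)/32 = 4.304×10^-5 m⁴.
τ_max = T·r/J = 1680 × 0.0755 / 4.304×10^-5 = 2.947×10^6 Pa.

2.95e6 Pa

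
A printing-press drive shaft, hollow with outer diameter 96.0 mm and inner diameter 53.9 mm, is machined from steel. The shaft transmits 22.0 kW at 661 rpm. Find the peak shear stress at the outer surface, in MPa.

2.03 MPa

ω = 2π·661/60 = 69.22 rad/s, so T = P/ω = 22.0×10³ / 69.22 = 317.8 N·m.
J = π(d_o⁴ − d_i⁴)/32 = π(0.0960⁴ − 0.0539⁴)/32 = 7.510×10^-6 m⁴.
τ_max = T·r/J = 317.8 × 0.0480 / 7.510×10^-6 = 2.031×10^6 Pa.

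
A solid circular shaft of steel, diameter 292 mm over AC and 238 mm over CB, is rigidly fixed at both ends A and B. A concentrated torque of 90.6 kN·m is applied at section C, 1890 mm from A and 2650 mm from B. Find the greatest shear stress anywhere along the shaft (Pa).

1.41e7 Pa

Compatibility: T_A·a/J_AC = T_B·b/J_CB with T_A + T_B = T₀.
J_AC = 7.14×10^-4 m⁴, J_CB = 3.15×10^-4 m⁴, so T_A = T₀·(J_AC/a)/((J_AC/a)+(J_CB/b)) = 68910 N·m, T_B = 21690 N·m.
τ in each portion: τ_AC = 1.41×10^7 Pa, τ_CB = 8.19×10^6 Pa; maximum is in AC.
τ_max = T_AC·r/J = 68910·0.146/7.14×10^-4 = 1.410×10^7 Pa.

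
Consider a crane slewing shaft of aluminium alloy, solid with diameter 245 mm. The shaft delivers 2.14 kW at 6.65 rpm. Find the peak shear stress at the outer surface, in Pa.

ω = 2π·6.65/60 = 0.6964 rad/s, so T = P/ω = 2.14×10³ / 0.6964 = 3073 N·m.
J = πd⁴/32 = π(0.245)⁴/32 = 3.537×10^-4 m⁴.
τ_max = T·r/J = 3073 × 0.122 / 3.537×10^-4 = 1.064×10^6 Pa.

1.06e6 Pa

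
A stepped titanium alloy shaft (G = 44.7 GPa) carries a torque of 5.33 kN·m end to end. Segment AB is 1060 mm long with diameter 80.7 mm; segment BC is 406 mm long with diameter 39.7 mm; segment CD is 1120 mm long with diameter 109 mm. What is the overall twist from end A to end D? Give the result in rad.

0.239 rad

J_AB = π(0.0807)⁴/32 = 4.16×10^-6 m⁴; J_BC = π(0.0397)⁴/32 = 2.44×10^-7 m⁴; J_CD = π(0.109)⁴/32 = 1.39×10^-5 m⁴.
θ = (T/G)·Σ L_i/J_i = (5330/44.7×10⁹)·(1.06/4.16×10^-6 + 0.406/2.44×10^-7 + 1.12/1.39×10^-5) = 0.2385 rad.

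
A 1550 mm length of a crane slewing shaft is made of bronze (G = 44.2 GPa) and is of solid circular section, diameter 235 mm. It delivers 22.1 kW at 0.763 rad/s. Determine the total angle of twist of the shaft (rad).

ω = 0.763 rad/s, so T = P/ω = 22.1×10³ / 0.7630 = 28960 N·m.
J = πd⁴/32 = π(0.235)⁴/32 = 2.994×10^-4 m⁴.
θ = T·L/(G·J) = 28960 × 1.55 / (44.2×10⁹ × 2.994×10^-4) = 3.392×10^-3 rad.

0.00339 rad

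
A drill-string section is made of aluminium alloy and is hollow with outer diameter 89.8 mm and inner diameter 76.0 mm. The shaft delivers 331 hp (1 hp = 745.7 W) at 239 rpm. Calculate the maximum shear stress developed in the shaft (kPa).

ω = 2π·239/60 = 25.03 rad/s, so T = P/ω = 331×745.7 / 25.03 = 9862 N·m.
J = π(d_o⁴ − d_i⁴)/32 = π(0.0898⁴ − 0.0760⁴)/32 = 3.109×10^-6 m⁴.
τ_max = T·r/J = 9862 × 0.0449 / 3.109×10^-6 = 1.424×10^8 Pa.

142000 kPa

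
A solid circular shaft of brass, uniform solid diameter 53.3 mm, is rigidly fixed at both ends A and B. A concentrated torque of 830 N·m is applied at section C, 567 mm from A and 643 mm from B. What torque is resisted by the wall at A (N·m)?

441 N·m

With uniform GJ and both ends fixed, compatibility θ_AC = θ_CB gives T_A·a = T_B·b, together with T_A + T_B = T₀.
T_A = T₀·b/(a+b) = 830.0·643/1210 = 441.1 N·m; T_B = 388.9 N·m.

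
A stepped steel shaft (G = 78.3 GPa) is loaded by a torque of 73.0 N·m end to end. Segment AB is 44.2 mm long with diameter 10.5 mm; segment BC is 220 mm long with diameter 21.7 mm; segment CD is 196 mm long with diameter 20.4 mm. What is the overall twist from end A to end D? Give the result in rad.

0.0547 rad

J_AB = π(0.0105)⁴/32 = 1.19×10^-9 m⁴; J_BC = π(0.0217)⁴/32 = 2.18×10^-8 m⁴; J_CD = π(0.0204)⁴/32 = 1.70×10^-8 m⁴.
θ = (T/G)·Σ L_i/J_i = (73.00/78.3×10⁹)·(0.0442/1.19×10^-9 + 0.220/2.18×10^-8 + 0.196/1.70×10^-8) = 0.05470 rad.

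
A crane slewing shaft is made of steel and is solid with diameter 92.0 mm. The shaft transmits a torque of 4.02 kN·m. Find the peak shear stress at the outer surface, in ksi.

J = πd⁴/32 = π(0.0920)⁴/32 = 7.033×10^-6 m⁴.
τ_max = T·r/J = 4020 × 0.0460 / 7.033×10^-6 = 2.629×10^7 Pa.

3.81 ksi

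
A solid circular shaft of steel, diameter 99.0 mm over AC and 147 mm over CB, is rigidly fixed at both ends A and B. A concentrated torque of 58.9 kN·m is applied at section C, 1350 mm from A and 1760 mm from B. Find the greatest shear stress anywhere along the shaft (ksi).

10.8 ksi

Compatibility: T_A·a/J_AC = T_B·b/J_CB with T_A + T_B = T₀.
J_AC = 9.43×10^-6 m⁴, J_CB = 4.58×10^-5 m⁴, so T_A = T₀·(J_AC/a)/((J_AC/a)+(J_CB/b)) = 12460 N·m, T_B = 46440 N·m.
τ in each portion: τ_AC = 6.54×10^7 Pa, τ_CB = 7.45×10^7 Pa; maximum is in CB.
τ_max = T_CB·r/J = 46440·0.0735/4.58×10^-5 = 7.446×10^7 Pa.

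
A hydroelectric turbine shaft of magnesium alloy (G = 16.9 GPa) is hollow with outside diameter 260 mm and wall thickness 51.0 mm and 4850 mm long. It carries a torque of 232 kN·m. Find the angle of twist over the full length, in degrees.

J = π(d_o⁴ − d_i⁴)/32 = π(0.260⁴ − 0.158⁴)/32 = 3.875×10^-4 m⁴.
θ = T·L/(G·J) = 232000 × 4.85 / (16.9×10⁹ × 3.875×10^-4) = 0.1718 rad.

9.85°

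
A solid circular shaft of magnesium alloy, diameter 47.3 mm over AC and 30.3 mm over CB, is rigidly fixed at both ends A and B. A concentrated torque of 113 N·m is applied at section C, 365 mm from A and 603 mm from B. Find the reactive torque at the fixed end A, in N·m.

103 N·m

Compatibility: T_A·a/J_AC = T_B·b/J_CB with T_A + T_B = T₀.
J_AC = 4.91×10^-7 m⁴, J_CB = 8.28×10^-8 m⁴, so T_A = T₀·(J_AC/a)/((J_AC/a)+(J_CB/b)) = 102.5 N·m, T_B = 10.45 N·m.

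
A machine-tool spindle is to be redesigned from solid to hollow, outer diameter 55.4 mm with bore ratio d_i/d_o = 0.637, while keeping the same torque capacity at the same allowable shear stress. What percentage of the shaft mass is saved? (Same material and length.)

33.0 %

Equal τ_max and T ⇒ the solid shaft needs d_s³ = d_o³(1−k⁴), so d_s = 55.4·(1−0.637⁴)^(1/3) = 52.18 mm.
Area ratio A_h/A_s = d_o²(1−k²)/d_s² = (1−k²)/(1−k⁴)^(2/3) = 0.6700.
Mass saving = 1 − 0.6700 = 33.0 %.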